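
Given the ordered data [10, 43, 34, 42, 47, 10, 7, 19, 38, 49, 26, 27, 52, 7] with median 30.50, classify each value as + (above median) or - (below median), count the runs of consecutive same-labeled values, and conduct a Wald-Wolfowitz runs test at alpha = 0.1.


Step 1: Compute median = 30.50; label A = above, B = below.
Labels in order: BAAAABBBAABBAB  (n_A = 7, n_B = 7)
Step 2: Count runs R = 7.
Step 3: Under H0 (random ordering), E[R] = 2*n_A*n_B/(n_A+n_B) + 1 = 2*7*7/14 + 1 = 8.0000.
        Var[R] = 2*n_A*n_B*(2*n_A*n_B - n_A - n_B) / ((n_A+n_B)^2 * (n_A+n_B-1)) = 8232/2548 = 3.2308.
        SD[R] = 1.7974.
Step 4: Continuity-corrected z = (R + 0.5 - E[R]) / SD[R] = (7 + 0.5 - 8.0000) / 1.7974 = -0.2782.
Step 5: Two-sided p-value via normal approximation = 2*(1 - Phi(|z|)) = 0.780879.
Step 6: alpha = 0.1. fail to reject H0.

R = 7, z = -0.2782, p = 0.780879, fail to reject H0.


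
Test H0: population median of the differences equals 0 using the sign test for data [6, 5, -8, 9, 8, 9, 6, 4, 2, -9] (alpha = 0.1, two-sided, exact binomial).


Step 1: Discard zero differences. Original n = 10; n_eff = number of nonzero differences = 10.
Nonzero differences (with sign): +6, +5, -8, +9, +8, +9, +6, +4, +2, -9
Step 2: Count signs: positive = 8, negative = 2.
Step 3: Under H0: P(positive) = 0.5, so the number of positives S ~ Bin(10, 0.5).
Step 4: Two-sided exact p-value = sum of Bin(10,0.5) probabilities at or below the observed probability = 0.109375.
Step 5: alpha = 0.1. fail to reject H0.

n_eff = 10, pos = 8, neg = 2, p = 0.109375, fail to reject H0.


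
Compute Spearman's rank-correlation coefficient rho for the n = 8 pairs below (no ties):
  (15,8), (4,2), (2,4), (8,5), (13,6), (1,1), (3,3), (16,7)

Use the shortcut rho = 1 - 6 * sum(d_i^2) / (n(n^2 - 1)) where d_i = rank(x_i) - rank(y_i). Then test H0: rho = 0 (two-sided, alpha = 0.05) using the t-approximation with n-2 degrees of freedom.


Step 1: Rank x and y separately (midranks; no ties here).
rank(x): 15->7, 4->4, 2->2, 8->5, 13->6, 1->1, 3->3, 16->8
rank(y): 8->8, 2->2, 4->4, 5->5, 6->6, 1->1, 3->3, 7->7
Step 2: d_i = R_x(i) - R_y(i); compute d_i^2.
  (7-8)^2=1, (4-2)^2=4, (2-4)^2=4, (5-5)^2=0, (6-6)^2=0, (1-1)^2=0, (3-3)^2=0, (8-7)^2=1
sum(d^2) = 10.
Step 3: rho = 1 - 6*10 / (8*(8^2 - 1)) = 1 - 60/504 = 0.880952.
Step 4: Under H0, t = rho * sqrt((n-2)/(1-rho^2)) = 4.5601 ~ t(6).
Step 5: Two-sided p-value from the t-distribution with 6 df = 0.003850.
Step 6: alpha = 0.05. reject H0.

rho = 0.8810, p = 0.003850, reject H0 at alpha = 0.05.


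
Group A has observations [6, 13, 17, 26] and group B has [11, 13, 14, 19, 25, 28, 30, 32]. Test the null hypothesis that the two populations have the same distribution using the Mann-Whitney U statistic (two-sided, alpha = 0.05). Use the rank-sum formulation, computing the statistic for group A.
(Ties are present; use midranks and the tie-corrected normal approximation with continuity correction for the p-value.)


Step 1: Combine and sort all 12 observations; assign midranks.
sorted (value, group): (6,X), (11,Y), (13,X), (13,Y), (14,Y), (17,X), (19,Y), (25,Y), (26,X), (28,Y), (30,Y), (32,Y)
ranks: 6->1, 11->2, 13->3.5, 13->3.5, 14->5, 17->6, 19->7, 25->8, 26->9, 28->10, 30->11, 32->12
Step 2: Rank sum for X: R1 = 1 + 3.5 + 6 + 9 = 19.5.
Step 3: U_X = R1 - n1(n1+1)/2 = 19.5 - 4*5/2 = 19.5 - 10 = 9.5.
       U_Y = n1*n2 - U_X = 32 - 9.5 = 22.5.
Step 4: Ties are present, so use the tie-corrected normal approximation (with continuity correction) for the p-value.
Step 5: p-value = 0.307332; compare to alpha = 0.05. fail to reject H0.

U_X = 9.5, p = 0.307332, fail to reject H0 at alpha = 0.05.


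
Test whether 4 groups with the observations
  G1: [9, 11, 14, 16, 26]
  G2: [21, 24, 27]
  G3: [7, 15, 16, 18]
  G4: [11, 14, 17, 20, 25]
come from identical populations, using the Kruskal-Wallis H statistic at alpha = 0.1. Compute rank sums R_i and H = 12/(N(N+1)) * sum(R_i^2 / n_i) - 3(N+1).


Step 1: Combine all N = 17 observations and assign midranks.
sorted (value, group, rank): (7,G3,1), (9,G1,2), (11,G1,3.5), (11,G4,3.5), (14,G1,5.5), (14,G4,5.5), (15,G3,7), (16,G1,8.5), (16,G3,8.5), (17,G4,10), (18,G3,11), (20,G4,12), (21,G2,13), (24,G2,14), (25,G4,15), (26,G1,16), (27,G2,17)
Step 2: Sum ranks within each group.
R_1 = 35.5 (n_1 = 5)
R_2 = 44 (n_2 = 3)
R_3 = 27.5 (n_3 = 4)
R_4 = 46 (n_4 = 5)
Step 3: H = 12/(N(N+1)) * sum(R_i^2/n_i) - 3(N+1)
     = 12/(17*18) * (35.5^2/5 + 44^2/3 + 27.5^2/4 + 46^2/5) - 3*18
     = 0.039216 * 1509.65 - 54
     = 5.201797.
Step 4: Ties present; correction factor C = 1 - 18/(17^3 - 17) = 0.996324. Corrected H = 5.201797 / 0.996324 = 5.220992.
Step 5: Under H0, H ~ chi^2(3); p-value = 0.156312.
Step 6: alpha = 0.1. fail to reject H0.

H = 5.2210, df = 3, p = 0.156312, fail to reject H0.


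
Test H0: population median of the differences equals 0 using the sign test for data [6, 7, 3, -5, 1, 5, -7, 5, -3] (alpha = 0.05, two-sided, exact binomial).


Step 1: Discard zero differences. Original n = 9; n_eff = number of nonzero differences = 9.
Nonzero differences (with sign): +6, +7, +3, -5, +1, +5, -7, +5, -3
Step 2: Count signs: positive = 6, negative = 3.
Step 3: Under H0: P(positive) = 0.5, so the number of positives S ~ Bin(9, 0.5).
Step 4: Two-sided exact p-value = sum of Bin(9,0.5) probabilities at or below the observed probability = 0.507812.
Step 5: alpha = 0.05. fail to reject H0.

n_eff = 9, pos = 6, neg = 3, p = 0.507812, fail to reject H0.


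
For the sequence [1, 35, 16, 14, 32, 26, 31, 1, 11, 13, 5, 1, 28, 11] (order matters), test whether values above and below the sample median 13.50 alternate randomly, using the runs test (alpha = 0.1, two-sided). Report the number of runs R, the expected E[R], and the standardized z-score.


Step 1: Compute median = 13.50; label A = above, B = below.
Labels in order: BAAAAAABBBBBAB  (n_A = 7, n_B = 7)
Step 2: Count runs R = 5.
Step 3: Under H0 (random ordering), E[R] = 2*n_A*n_B/(n_A+n_B) + 1 = 2*7*7/14 + 1 = 8.0000.
        Var[R] = 2*n_A*n_B*(2*n_A*n_B - n_A - n_B) / ((n_A+n_B)^2 * (n_A+n_B-1)) = 8232/2548 = 3.2308.
        SD[R] = 1.7974.
Step 4: Continuity-corrected z = (R + 0.5 - E[R]) / SD[R] = (5 + 0.5 - 8.0000) / 1.7974 = -1.3909.
Step 5: Two-sided p-value via normal approximation = 2*(1 - Phi(|z|)) = 0.164264.
Step 6: alpha = 0.1. fail to reject H0.

R = 5, z = -1.3909, p = 0.164264, fail to reject H0.


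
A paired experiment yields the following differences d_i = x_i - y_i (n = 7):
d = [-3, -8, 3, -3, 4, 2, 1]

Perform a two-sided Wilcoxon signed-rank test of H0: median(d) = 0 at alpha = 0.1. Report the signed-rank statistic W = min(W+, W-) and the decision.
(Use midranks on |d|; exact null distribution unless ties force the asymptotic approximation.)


Step 1: Drop any zero differences (none here) and take |d_i|.
|d| = [3, 8, 3, 3, 4, 2, 1]
Step 2: Midrank |d_i| (ties get averaged ranks).
ranks: |3|->4, |8|->7, |3|->4, |3|->4, |4|->6, |2|->2, |1|->1
Step 3: Attach original signs; sum ranks with positive sign and with negative sign.
W+ = 4 + 6 + 2 + 1 = 13
W- = 4 + 7 + 4 = 15
(Check: W+ + W- = 28 should equal n(n+1)/2 = 28.)
Step 4: Test statistic W = min(W+, W-) = 13.
Step 5: Ties in |d|, so use the tie-corrected normal approximation.
        E[W] = n(n+1)/4 = 7*8/4 = 14.
        Tie groups: |d|=3 (t=3); sum(t^3 - t) = 24.
        Var[W] = n(n+1)(2n+1)/24 - sum(t^3-t)/48 = 840/24 - 24/48 = 34.5.
        z = (W - E[W]) / sqrt(Var[W]) = (13 - 14) / 5.8737 = -0.1703.
        Two-sided p = 2*Phi(z) = 0.864813.
Step 6: alpha = 0.1. fail to reject H0.

W+ = 13, W- = 15, W = min = 13, p = 0.864813, fail to reject H0.


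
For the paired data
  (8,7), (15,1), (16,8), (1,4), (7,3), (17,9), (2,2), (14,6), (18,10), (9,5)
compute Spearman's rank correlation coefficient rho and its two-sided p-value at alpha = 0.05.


Step 1: Rank x and y separately (midranks; no ties here).
rank(x): 8->4, 15->7, 16->8, 1->1, 7->3, 17->9, 2->2, 14->6, 18->10, 9->5
rank(y): 7->7, 1->1, 8->8, 4->4, 3->3, 9->9, 2->2, 6->6, 10->10, 5->5
Step 2: d_i = R_x(i) - R_y(i); compute d_i^2.
  (4-7)^2=9, (7-1)^2=36, (8-8)^2=0, (1-4)^2=9, (3-3)^2=0, (9-9)^2=0, (2-2)^2=0, (6-6)^2=0, (10-10)^2=0, (5-5)^2=0
sum(d^2) = 54.
Step 3: rho = 1 - 6*54 / (10*(10^2 - 1)) = 1 - 324/990 = 0.672727.
Step 4: Under H0, t = rho * sqrt((n-2)/(1-rho^2)) = 2.5717 ~ t(8).
Step 5: Two-sided p-value from the t-distribution with 8 df = 0.033041.
Step 6: alpha = 0.05. reject H0.

rho = 0.6727, p = 0.033041, reject H0 at alpha = 0.05.


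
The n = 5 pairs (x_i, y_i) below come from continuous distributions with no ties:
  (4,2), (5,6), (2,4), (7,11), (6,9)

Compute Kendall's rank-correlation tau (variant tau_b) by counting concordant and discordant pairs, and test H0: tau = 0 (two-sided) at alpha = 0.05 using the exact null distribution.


Step 1: Enumerate the 10 unordered pairs (i,j) with i<j and classify each by sign(x_j-x_i) * sign(y_j-y_i).
  (1,2):dx=+1,dy=+4->C; (1,3):dx=-2,dy=+2->D; (1,4):dx=+3,dy=+9->C; (1,5):dx=+2,dy=+7->C
  (2,3):dx=-3,dy=-2->C; (2,4):dx=+2,dy=+5->C; (2,5):dx=+1,dy=+3->C; (3,4):dx=+5,dy=+7->C
  (3,5):dx=+4,dy=+5->C; (4,5):dx=-1,dy=-2->C
Step 2: C = 9, D = 1, total pairs = 10.
Step 3: tau = (C - D)/(n(n-1)/2) = (9 - 1)/10 = 0.800000.
Step 4: Exact two-sided p-value (enumerate n! = 120 permutations of y under H0): p = 0.083333.
Step 5: alpha = 0.05. fail to reject H0.

tau_b = 0.8000 (C=9, D=1), p = 0.083333, fail to reject H0.


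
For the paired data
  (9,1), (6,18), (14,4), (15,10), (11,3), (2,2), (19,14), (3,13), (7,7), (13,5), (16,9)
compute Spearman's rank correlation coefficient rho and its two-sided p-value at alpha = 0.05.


Step 1: Rank x and y separately (midranks; no ties here).
rank(x): 9->5, 6->3, 14->8, 15->9, 11->6, 2->1, 19->11, 3->2, 7->4, 13->7, 16->10
rank(y): 1->1, 18->11, 4->4, 10->8, 3->3, 2->2, 14->10, 13->9, 7->6, 5->5, 9->7
Step 2: d_i = R_x(i) - R_y(i); compute d_i^2.
  (5-1)^2=16, (3-11)^2=64, (8-4)^2=16, (9-8)^2=1, (6-3)^2=9, (1-2)^2=1, (11-10)^2=1, (2-9)^2=49, (4-6)^2=4, (7-5)^2=4, (10-7)^2=9
sum(d^2) = 174.
Step 3: rho = 1 - 6*174 / (11*(11^2 - 1)) = 1 - 1044/1320 = 0.209091.
Step 4: Under H0, t = rho * sqrt((n-2)/(1-rho^2)) = 0.6415 ~ t(9).
Step 5: Two-sided p-value from the t-distribution with 9 df = 0.537221.
Step 6: alpha = 0.05. fail to reject H0.

rho = 0.2091, p = 0.537221, fail to reject H0 at alpha = 0.05.


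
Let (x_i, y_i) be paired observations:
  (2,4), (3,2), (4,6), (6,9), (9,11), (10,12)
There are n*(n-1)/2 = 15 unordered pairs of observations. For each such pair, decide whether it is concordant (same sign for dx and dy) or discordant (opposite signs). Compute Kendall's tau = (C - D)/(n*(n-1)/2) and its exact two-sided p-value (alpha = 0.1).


Step 1: Enumerate the 15 unordered pairs (i,j) with i<j and classify each by sign(x_j-x_i) * sign(y_j-y_i).
  (1,2):dx=+1,dy=-2->D; (1,3):dx=+2,dy=+2->C; (1,4):dx=+4,dy=+5->C; (1,5):dx=+7,dy=+7->C
  (1,6):dx=+8,dy=+8->C; (2,3):dx=+1,dy=+4->C; (2,4):dx=+3,dy=+7->C; (2,5):dx=+6,dy=+9->C
  (2,6):dx=+7,dy=+10->C; (3,4):dx=+2,dy=+3->C; (3,5):dx=+5,dy=+5->C; (3,6):dx=+6,dy=+6->C
  (4,5):dx=+3,dy=+2->C; (4,6):dx=+4,dy=+3->C; (5,6):dx=+1,dy=+1->C
Step 2: C = 14, D = 1, total pairs = 15.
Step 3: tau = (C - D)/(n(n-1)/2) = (14 - 1)/15 = 0.866667.
Step 4: Exact two-sided p-value (enumerate n! = 720 permutations of y under H0): p = 0.016667.
Step 5: alpha = 0.1. reject H0.

tau_b = 0.8667 (C=14, D=1), p = 0.016667, reject H0.


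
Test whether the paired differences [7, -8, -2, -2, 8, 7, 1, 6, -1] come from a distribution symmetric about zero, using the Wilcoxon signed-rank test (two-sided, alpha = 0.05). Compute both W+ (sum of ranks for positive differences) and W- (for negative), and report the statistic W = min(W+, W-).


Step 1: Drop any zero differences (none here) and take |d_i|.
|d| = [7, 8, 2, 2, 8, 7, 1, 6, 1]
Step 2: Midrank |d_i| (ties get averaged ranks).
ranks: |7|->6.5, |8|->8.5, |2|->3.5, |2|->3.5, |8|->8.5, |7|->6.5, |1|->1.5, |6|->5, |1|->1.5
Step 3: Attach original signs; sum ranks with positive sign and with negative sign.
W+ = 6.5 + 8.5 + 6.5 + 1.5 + 5 = 28
W- = 8.5 + 3.5 + 3.5 + 1.5 = 17
(Check: W+ + W- = 45 should equal n(n+1)/2 = 45.)
Step 4: Test statistic W = min(W+, W-) = 17.
Step 5: Ties in |d|, so use the tie-corrected normal approximation.
        E[W] = n(n+1)/4 = 9*10/4 = 22.5.
        Tie groups: |d|=1 (t=2), |d|=2 (t=2), |d|=7 (t=2), |d|=8 (t=2); sum(t^3 - t) = 24.
        Var[W] = n(n+1)(2n+1)/24 - sum(t^3-t)/48 = 1710/24 - 24/48 = 70.75.
        z = (W - E[W]) / sqrt(Var[W]) = (17 - 22.5) / 8.4113 = -0.6539.
        Two-sided p = 2*Phi(z) = 0.513188.
Step 6: alpha = 0.05. fail to reject H0.

W+ = 28, W- = 17, W = min = 17, p = 0.513188, fail to reject H0.


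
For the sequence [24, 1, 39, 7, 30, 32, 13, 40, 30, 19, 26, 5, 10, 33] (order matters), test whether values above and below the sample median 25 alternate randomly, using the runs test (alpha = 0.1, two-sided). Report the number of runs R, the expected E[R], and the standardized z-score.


Step 1: Compute median = 25; label A = above, B = below.
Labels in order: BBABAABAABABBA  (n_A = 7, n_B = 7)
Step 2: Count runs R = 10.
Step 3: Under H0 (random ordering), E[R] = 2*n_A*n_B/(n_A+n_B) + 1 = 2*7*7/14 + 1 = 8.0000.
        Var[R] = 2*n_A*n_B*(2*n_A*n_B - n_A - n_B) / ((n_A+n_B)^2 * (n_A+n_B-1)) = 8232/2548 = 3.2308.
        SD[R] = 1.7974.
Step 4: Continuity-corrected z = (R - 0.5 - E[R]) / SD[R] = (10 - 0.5 - 8.0000) / 1.7974 = 0.8345.
Step 5: Two-sided p-value via normal approximation = 2*(1 - Phi(|z|)) = 0.403986.
Step 6: alpha = 0.1. fail to reject H0.

R = 10, z = 0.8345, p = 0.403986, fail to reject H0.


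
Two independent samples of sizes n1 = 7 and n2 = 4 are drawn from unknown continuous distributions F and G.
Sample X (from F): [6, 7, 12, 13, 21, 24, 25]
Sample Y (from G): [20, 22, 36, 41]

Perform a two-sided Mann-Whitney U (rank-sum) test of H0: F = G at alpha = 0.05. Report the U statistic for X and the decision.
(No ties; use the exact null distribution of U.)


Step 1: Combine and sort all 11 observations; assign midranks.
sorted (value, group): (6,X), (7,X), (12,X), (13,X), (20,Y), (21,X), (22,Y), (24,X), (25,X), (36,Y), (41,Y)
ranks: 6->1, 7->2, 12->3, 13->4, 20->5, 21->6, 22->7, 24->8, 25->9, 36->10, 41->11
Step 2: Rank sum for X: R1 = 1 + 2 + 3 + 4 + 6 + 8 + 9 = 33.
Step 3: U_X = R1 - n1(n1+1)/2 = 33 - 7*8/2 = 33 - 28 = 5.
       U_Y = n1*n2 - U_X = 28 - 5 = 23.
Step 4: No ties, so the exact null distribution of U (based on enumerating the C(11,7) = 330 equally likely rank assignments) gives the two-sided p-value.
Step 5: p-value = 0.109091; compare to alpha = 0.05. fail to reject H0.

U_X = 5, p = 0.109091, fail to reject H0 at alpha = 0.05.


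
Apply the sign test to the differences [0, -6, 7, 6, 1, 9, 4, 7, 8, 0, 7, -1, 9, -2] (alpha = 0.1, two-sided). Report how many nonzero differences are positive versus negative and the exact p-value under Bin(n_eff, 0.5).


Step 1: Discard zero differences. Original n = 14; n_eff = number of nonzero differences = 12.
Nonzero differences (with sign): -6, +7, +6, +1, +9, +4, +7, +8, +7, -1, +9, -2
Step 2: Count signs: positive = 9, negative = 3.
Step 3: Under H0: P(positive) = 0.5, so the number of positives S ~ Bin(12, 0.5).
Step 4: Two-sided exact p-value = sum of Bin(12,0.5) probabilities at or below the observed probability = 0.145996.
Step 5: alpha = 0.1. fail to reject H0.

n_eff = 12, pos = 9, neg = 3, p = 0.145996, fail to reject H0.


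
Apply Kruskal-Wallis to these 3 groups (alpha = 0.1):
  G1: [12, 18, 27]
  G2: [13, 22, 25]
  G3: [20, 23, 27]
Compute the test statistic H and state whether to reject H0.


Step 1: Combine all N = 9 observations and assign midranks.
sorted (value, group, rank): (12,G1,1), (13,G2,2), (18,G1,3), (20,G3,4), (22,G2,5), (23,G3,6), (25,G2,7), (27,G1,8.5), (27,G3,8.5)
Step 2: Sum ranks within each group.
R_1 = 12.5 (n_1 = 3)
R_2 = 14 (n_2 = 3)
R_3 = 18.5 (n_3 = 3)
Step 3: H = 12/(N(N+1)) * sum(R_i^2/n_i) - 3(N+1)
     = 12/(9*10) * (12.5^2/3 + 14^2/3 + 18.5^2/3) - 3*10
     = 0.133333 * 231.5 - 30
     = 0.866667.
Step 4: Ties present; correction factor C = 1 - 6/(9^3 - 9) = 0.991667. Corrected H = 0.866667 / 0.991667 = 0.873950.
Step 5: Under H0, H ~ chi^2(2); p-value = 0.645988.
Step 6: alpha = 0.1. fail to reject H0.

H = 0.8739, df = 2, p = 0.645988, fail to reject H0.


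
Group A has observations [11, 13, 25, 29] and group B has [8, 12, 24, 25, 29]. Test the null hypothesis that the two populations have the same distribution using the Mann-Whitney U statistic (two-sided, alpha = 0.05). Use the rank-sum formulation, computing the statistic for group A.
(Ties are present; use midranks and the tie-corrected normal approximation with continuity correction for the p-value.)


Step 1: Combine and sort all 9 observations; assign midranks.
sorted (value, group): (8,Y), (11,X), (12,Y), (13,X), (24,Y), (25,X), (25,Y), (29,X), (29,Y)
ranks: 8->1, 11->2, 12->3, 13->4, 24->5, 25->6.5, 25->6.5, 29->8.5, 29->8.5
Step 2: Rank sum for X: R1 = 2 + 4 + 6.5 + 8.5 = 21.
Step 3: U_X = R1 - n1(n1+1)/2 = 21 - 4*5/2 = 21 - 10 = 11.
       U_Y = n1*n2 - U_X = 20 - 11 = 9.
Step 4: Ties are present, so use the tie-corrected normal approximation (with continuity correction) for the p-value.
Step 5: p-value = 0.901705; compare to alpha = 0.05. fail to reject H0.

U_X = 11, p = 0.901705, fail to reject H0 at alpha = 0.05.


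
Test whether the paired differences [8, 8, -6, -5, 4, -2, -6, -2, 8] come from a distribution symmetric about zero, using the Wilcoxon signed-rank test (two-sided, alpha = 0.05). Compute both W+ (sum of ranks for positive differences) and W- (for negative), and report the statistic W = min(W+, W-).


Step 1: Drop any zero differences (none here) and take |d_i|.
|d| = [8, 8, 6, 5, 4, 2, 6, 2, 8]
Step 2: Midrank |d_i| (ties get averaged ranks).
ranks: |8|->8, |8|->8, |6|->5.5, |5|->4, |4|->3, |2|->1.5, |6|->5.5, |2|->1.5, |8|->8
Step 3: Attach original signs; sum ranks with positive sign and with negative sign.
W+ = 8 + 8 + 3 + 8 = 27
W- = 5.5 + 4 + 1.5 + 5.5 + 1.5 = 18
(Check: W+ + W- = 45 should equal n(n+1)/2 = 45.)
Step 4: Test statistic W = min(W+, W-) = 18.
Step 5: Ties in |d|, so use the tie-corrected normal approximation.
        E[W] = n(n+1)/4 = 9*10/4 = 22.5.
        Tie groups: |d|=2 (t=2), |d|=6 (t=2), |d|=8 (t=3); sum(t^3 - t) = 36.
        Var[W] = n(n+1)(2n+1)/24 - sum(t^3-t)/48 = 1710/24 - 36/48 = 70.5.
        z = (W - E[W]) / sqrt(Var[W]) = (18 - 22.5) / 8.3964 = -0.5359.
        Two-sided p = 2*Phi(z) = 0.591998.
Step 6: alpha = 0.05. fail to reject H0.

W+ = 27, W- = 18, W = min = 18, p = 0.591998, fail to reject H0.


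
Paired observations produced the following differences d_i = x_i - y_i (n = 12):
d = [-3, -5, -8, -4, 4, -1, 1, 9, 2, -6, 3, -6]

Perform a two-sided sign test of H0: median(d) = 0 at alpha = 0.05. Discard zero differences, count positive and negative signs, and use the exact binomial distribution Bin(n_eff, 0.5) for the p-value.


Step 1: Discard zero differences. Original n = 12; n_eff = number of nonzero differences = 12.
Nonzero differences (with sign): -3, -5, -8, -4, +4, -1, +1, +9, +2, -6, +3, -6
Step 2: Count signs: positive = 5, negative = 7.
Step 3: Under H0: P(positive) = 0.5, so the number of positives S ~ Bin(12, 0.5).
Step 4: Two-sided exact p-value = sum of Bin(12,0.5) probabilities at or below the observed probability = 0.774414.
Step 5: alpha = 0.05. fail to reject H0.

n_eff = 12, pos = 5, neg = 7, p = 0.774414, fail to reject H0.


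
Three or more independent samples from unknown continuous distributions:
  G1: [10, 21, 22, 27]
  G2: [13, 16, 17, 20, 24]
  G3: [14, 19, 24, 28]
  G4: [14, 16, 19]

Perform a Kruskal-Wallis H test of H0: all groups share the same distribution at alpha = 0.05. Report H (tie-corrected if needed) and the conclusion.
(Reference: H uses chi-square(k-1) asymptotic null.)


Step 1: Combine all N = 16 observations and assign midranks.
sorted (value, group, rank): (10,G1,1), (13,G2,2), (14,G3,3.5), (14,G4,3.5), (16,G2,5.5), (16,G4,5.5), (17,G2,7), (19,G3,8.5), (19,G4,8.5), (20,G2,10), (21,G1,11), (22,G1,12), (24,G2,13.5), (24,G3,13.5), (27,G1,15), (28,G3,16)
Step 2: Sum ranks within each group.
R_1 = 39 (n_1 = 4)
R_2 = 38 (n_2 = 5)
R_3 = 41.5 (n_3 = 4)
R_4 = 17.5 (n_4 = 3)
Step 3: H = 12/(N(N+1)) * sum(R_i^2/n_i) - 3(N+1)
     = 12/(16*17) * (39^2/4 + 38^2/5 + 41.5^2/4 + 17.5^2/3) - 3*17
     = 0.044118 * 1201.7 - 51
     = 2.015993.
Step 4: Ties present; correction factor C = 1 - 24/(16^3 - 16) = 0.994118. Corrected H = 2.015993 / 0.994118 = 2.027922.
Step 5: Under H0, H ~ chi^2(3); p-value = 0.566632.
Step 6: alpha = 0.05. fail to reject H0.

H = 2.0279, df = 3, p = 0.566632, fail to reject H0.


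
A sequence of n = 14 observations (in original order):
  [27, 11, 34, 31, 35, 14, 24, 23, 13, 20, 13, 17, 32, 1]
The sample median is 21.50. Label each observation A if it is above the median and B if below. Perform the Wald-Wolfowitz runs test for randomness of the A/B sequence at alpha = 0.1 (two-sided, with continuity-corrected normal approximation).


Step 1: Compute median = 21.50; label A = above, B = below.
Labels in order: ABAAABAABBBBAB  (n_A = 7, n_B = 7)
Step 2: Count runs R = 8.
Step 3: Under H0 (random ordering), E[R] = 2*n_A*n_B/(n_A+n_B) + 1 = 2*7*7/14 + 1 = 8.0000.
        Var[R] = 2*n_A*n_B*(2*n_A*n_B - n_A - n_B) / ((n_A+n_B)^2 * (n_A+n_B-1)) = 8232/2548 = 3.2308.
        SD[R] = 1.7974.
Step 4: R = E[R], so z = 0 with no continuity correction.
Step 5: Two-sided p-value via normal approximation = 2*(1 - Phi(|z|)) = 1.000000.
Step 6: alpha = 0.1. fail to reject H0.

R = 8, z = 0.0000, p = 1.000000, fail to reject H0.


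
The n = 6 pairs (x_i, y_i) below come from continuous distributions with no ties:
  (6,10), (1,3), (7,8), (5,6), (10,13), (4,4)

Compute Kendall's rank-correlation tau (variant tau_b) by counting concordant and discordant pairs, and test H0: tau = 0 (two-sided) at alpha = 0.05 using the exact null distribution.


Step 1: Enumerate the 15 unordered pairs (i,j) with i<j and classify each by sign(x_j-x_i) * sign(y_j-y_i).
  (1,2):dx=-5,dy=-7->C; (1,3):dx=+1,dy=-2->D; (1,4):dx=-1,dy=-4->C; (1,5):dx=+4,dy=+3->C
  (1,6):dx=-2,dy=-6->C; (2,3):dx=+6,dy=+5->C; (2,4):dx=+4,dy=+3->C; (2,5):dx=+9,dy=+10->C
  (2,6):dx=+3,dy=+1->C; (3,4):dx=-2,dy=-2->C; (3,5):dx=+3,dy=+5->C; (3,6):dx=-3,dy=-4->C
  (4,5):dx=+5,dy=+7->C; (4,6):dx=-1,dy=-2->C; (5,6):dx=-6,dy=-9->C
Step 2: C = 14, D = 1, total pairs = 15.
Step 3: tau = (C - D)/(n(n-1)/2) = (14 - 1)/15 = 0.866667.
Step 4: Exact two-sided p-value (enumerate n! = 720 permutations of y under H0): p = 0.016667.
Step 5: alpha = 0.05. reject H0.

tau_b = 0.8667 (C=14, D=1), p = 0.016667, reject H0.


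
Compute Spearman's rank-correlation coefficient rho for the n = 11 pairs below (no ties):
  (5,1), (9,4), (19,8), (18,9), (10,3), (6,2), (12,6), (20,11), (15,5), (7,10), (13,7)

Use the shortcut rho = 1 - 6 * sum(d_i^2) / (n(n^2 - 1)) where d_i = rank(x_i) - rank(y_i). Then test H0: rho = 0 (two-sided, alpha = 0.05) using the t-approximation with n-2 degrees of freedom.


Step 1: Rank x and y separately (midranks; no ties here).
rank(x): 5->1, 9->4, 19->10, 18->9, 10->5, 6->2, 12->6, 20->11, 15->8, 7->3, 13->7
rank(y): 1->1, 4->4, 8->8, 9->9, 3->3, 2->2, 6->6, 11->11, 5->5, 10->10, 7->7
Step 2: d_i = R_x(i) - R_y(i); compute d_i^2.
  (1-1)^2=0, (4-4)^2=0, (10-8)^2=4, (9-9)^2=0, (5-3)^2=4, (2-2)^2=0, (6-6)^2=0, (11-11)^2=0, (8-5)^2=9, (3-10)^2=49, (7-7)^2=0
sum(d^2) = 66.
Step 3: rho = 1 - 6*66 / (11*(11^2 - 1)) = 1 - 396/1320 = 0.700000.
Step 4: Under H0, t = rho * sqrt((n-2)/(1-rho^2)) = 2.9406 ~ t(9).
Step 5: Two-sided p-value from the t-distribution with 9 df = 0.016471.
Step 6: alpha = 0.05. reject H0.

rho = 0.7000, p = 0.016471, reject H0 at alpha = 0.05.


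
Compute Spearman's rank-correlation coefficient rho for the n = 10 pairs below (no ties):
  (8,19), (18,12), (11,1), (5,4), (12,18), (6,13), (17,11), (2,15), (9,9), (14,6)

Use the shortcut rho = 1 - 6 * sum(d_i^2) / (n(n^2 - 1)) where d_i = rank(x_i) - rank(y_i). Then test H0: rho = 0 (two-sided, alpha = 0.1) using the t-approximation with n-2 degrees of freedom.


Step 1: Rank x and y separately (midranks; no ties here).
rank(x): 8->4, 18->10, 11->6, 5->2, 12->7, 6->3, 17->9, 2->1, 9->5, 14->8
rank(y): 19->10, 12->6, 1->1, 4->2, 18->9, 13->7, 11->5, 15->8, 9->4, 6->3
Step 2: d_i = R_x(i) - R_y(i); compute d_i^2.
  (4-10)^2=36, (10-6)^2=16, (6-1)^2=25, (2-2)^2=0, (7-9)^2=4, (3-7)^2=16, (9-5)^2=16, (1-8)^2=49, (5-4)^2=1, (8-3)^2=25
sum(d^2) = 188.
Step 3: rho = 1 - 6*188 / (10*(10^2 - 1)) = 1 - 1128/990 = -0.139394.
Step 4: Under H0, t = rho * sqrt((n-2)/(1-rho^2)) = -0.3982 ~ t(8).
Step 5: Two-sided p-value from the t-distribution with 8 df = 0.700932.
Step 6: alpha = 0.1. fail to reject H0.

rho = -0.1394, p = 0.700932, fail to reject H0 at alpha = 0.1.


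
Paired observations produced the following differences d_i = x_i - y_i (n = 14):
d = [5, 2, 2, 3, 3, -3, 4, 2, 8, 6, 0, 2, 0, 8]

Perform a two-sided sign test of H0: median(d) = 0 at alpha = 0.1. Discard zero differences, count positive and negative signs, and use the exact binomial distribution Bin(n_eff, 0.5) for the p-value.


Step 1: Discard zero differences. Original n = 14; n_eff = number of nonzero differences = 12.
Nonzero differences (with sign): +5, +2, +2, +3, +3, -3, +4, +2, +8, +6, +2, +8
Step 2: Count signs: positive = 11, negative = 1.
Step 3: Under H0: P(positive) = 0.5, so the number of positives S ~ Bin(12, 0.5).
Step 4: Two-sided exact p-value = sum of Bin(12,0.5) probabilities at or below the observed probability = 0.006348.
Step 5: alpha = 0.1. reject H0.

n_eff = 12, pos = 11, neg = 1, p = 0.006348, reject H0.


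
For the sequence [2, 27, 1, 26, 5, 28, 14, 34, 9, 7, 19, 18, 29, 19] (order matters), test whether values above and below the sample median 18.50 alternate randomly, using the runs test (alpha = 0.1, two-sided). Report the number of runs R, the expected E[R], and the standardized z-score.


Step 1: Compute median = 18.50; label A = above, B = below.
Labels in order: BABABABABBABAA  (n_A = 7, n_B = 7)
Step 2: Count runs R = 12.
Step 3: Under H0 (random ordering), E[R] = 2*n_A*n_B/(n_A+n_B) + 1 = 2*7*7/14 + 1 = 8.0000.
        Var[R] = 2*n_A*n_B*(2*n_A*n_B - n_A - n_B) / ((n_A+n_B)^2 * (n_A+n_B-1)) = 8232/2548 = 3.2308.
        SD[R] = 1.7974.
Step 4: Continuity-corrected z = (R - 0.5 - E[R]) / SD[R] = (12 - 0.5 - 8.0000) / 1.7974 = 1.9472.
Step 5: Two-sided p-value via normal approximation = 2*(1 - Phi(|z|)) = 0.051508.
Step 6: alpha = 0.1. reject H0.

R = 12, z = 1.9472, p = 0.051508, reject H0.


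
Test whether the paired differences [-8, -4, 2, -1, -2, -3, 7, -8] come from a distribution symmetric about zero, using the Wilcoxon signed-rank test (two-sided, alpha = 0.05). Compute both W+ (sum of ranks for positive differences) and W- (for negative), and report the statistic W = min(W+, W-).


Step 1: Drop any zero differences (none here) and take |d_i|.
|d| = [8, 4, 2, 1, 2, 3, 7, 8]
Step 2: Midrank |d_i| (ties get averaged ranks).
ranks: |8|->7.5, |4|->5, |2|->2.5, |1|->1, |2|->2.5, |3|->4, |7|->6, |8|->7.5
Step 3: Attach original signs; sum ranks with positive sign and with negative sign.
W+ = 2.5 + 6 = 8.5
W- = 7.5 + 5 + 1 + 2.5 + 4 + 7.5 = 27.5
(Check: W+ + W- = 36 should equal n(n+1)/2 = 36.)
Step 4: Test statistic W = min(W+, W-) = 8.5.
Step 5: Ties in |d|, so use the tie-corrected normal approximation.
        E[W] = n(n+1)/4 = 8*9/4 = 18.
        Tie groups: |d|=2 (t=2), |d|=8 (t=2); sum(t^3 - t) = 12.
        Var[W] = n(n+1)(2n+1)/24 - sum(t^3-t)/48 = 1224/24 - 12/48 = 50.75.
        z = (W - E[W]) / sqrt(Var[W]) = (8.5 - 18) / 7.1239 = -1.3335.
        Two-sided p = 2*Phi(z) = 0.182355.
Step 6: alpha = 0.05. fail to reject H0.

W+ = 8.5, W- = 27.5, W = min = 8.5, p = 0.182355, fail to reject H0.


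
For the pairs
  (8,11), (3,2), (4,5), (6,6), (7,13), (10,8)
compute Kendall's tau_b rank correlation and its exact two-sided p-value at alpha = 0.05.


Step 1: Enumerate the 15 unordered pairs (i,j) with i<j and classify each by sign(x_j-x_i) * sign(y_j-y_i).
  (1,2):dx=-5,dy=-9->C; (1,3):dx=-4,dy=-6->C; (1,4):dx=-2,dy=-5->C; (1,5):dx=-1,dy=+2->D
  (1,6):dx=+2,dy=-3->D; (2,3):dx=+1,dy=+3->C; (2,4):dx=+3,dy=+4->C; (2,5):dx=+4,dy=+11->C
  (2,6):dx=+7,dy=+6->C; (3,4):dx=+2,dy=+1->C; (3,5):dx=+3,dy=+8->C; (3,6):dx=+6,dy=+3->C
  (4,5):dx=+1,dy=+7->C; (4,6):dx=+4,dy=+2->C; (5,6):dx=+3,dy=-5->D
Step 2: C = 12, D = 3, total pairs = 15.
Step 3: tau = (C - D)/(n(n-1)/2) = (12 - 3)/15 = 0.600000.
Step 4: Exact two-sided p-value (enumerate n! = 720 permutations of y under H0): p = 0.136111.
Step 5: alpha = 0.05. fail to reject H0.

tau_b = 0.6000 (C=12, D=3), p = 0.136111, fail to reject H0.


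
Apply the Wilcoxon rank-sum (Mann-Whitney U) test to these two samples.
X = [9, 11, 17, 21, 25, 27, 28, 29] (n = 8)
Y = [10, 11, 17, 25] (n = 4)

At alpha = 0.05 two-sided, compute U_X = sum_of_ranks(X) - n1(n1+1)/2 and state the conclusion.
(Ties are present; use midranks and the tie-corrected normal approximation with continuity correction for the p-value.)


Step 1: Combine and sort all 12 observations; assign midranks.
sorted (value, group): (9,X), (10,Y), (11,X), (11,Y), (17,X), (17,Y), (21,X), (25,X), (25,Y), (27,X), (28,X), (29,X)
ranks: 9->1, 10->2, 11->3.5, 11->3.5, 17->5.5, 17->5.5, 21->7, 25->8.5, 25->8.5, 27->10, 28->11, 29->12
Step 2: Rank sum for X: R1 = 1 + 3.5 + 5.5 + 7 + 8.5 + 10 + 11 + 12 = 58.5.
Step 3: U_X = R1 - n1(n1+1)/2 = 58.5 - 8*9/2 = 58.5 - 36 = 22.5.
       U_Y = n1*n2 - U_X = 32 - 22.5 = 9.5.
Step 4: Ties are present, so use the tie-corrected normal approximation (with continuity correction) for the p-value.
Step 5: p-value = 0.305629; compare to alpha = 0.05. fail to reject H0.

U_X = 22.5, p = 0.305629, fail to reject H0 at alpha = 0.05.


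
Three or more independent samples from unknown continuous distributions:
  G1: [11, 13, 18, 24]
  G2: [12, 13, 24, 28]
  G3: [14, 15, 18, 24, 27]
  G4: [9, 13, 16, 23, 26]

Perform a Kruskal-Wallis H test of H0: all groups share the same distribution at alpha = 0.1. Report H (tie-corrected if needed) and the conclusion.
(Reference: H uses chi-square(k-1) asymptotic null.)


Step 1: Combine all N = 18 observations and assign midranks.
sorted (value, group, rank): (9,G4,1), (11,G1,2), (12,G2,3), (13,G1,5), (13,G2,5), (13,G4,5), (14,G3,7), (15,G3,8), (16,G4,9), (18,G1,10.5), (18,G3,10.5), (23,G4,12), (24,G1,14), (24,G2,14), (24,G3,14), (26,G4,16), (27,G3,17), (28,G2,18)
Step 2: Sum ranks within each group.
R_1 = 31.5 (n_1 = 4)
R_2 = 40 (n_2 = 4)
R_3 = 56.5 (n_3 = 5)
R_4 = 43 (n_4 = 5)
Step 3: H = 12/(N(N+1)) * sum(R_i^2/n_i) - 3(N+1)
     = 12/(18*19) * (31.5^2/4 + 40^2/4 + 56.5^2/5 + 43^2/5) - 3*19
     = 0.035088 * 1656.31 - 57
     = 1.116228.
Step 4: Ties present; correction factor C = 1 - 54/(18^3 - 18) = 0.990712. Corrected H = 1.116228 / 0.990712 = 1.126693.
Step 5: Under H0, H ~ chi^2(3); p-value = 0.770635.
Step 6: alpha = 0.1. fail to reject H0.

H = 1.1267, df = 3, p = 0.770635, fail to reject H0.


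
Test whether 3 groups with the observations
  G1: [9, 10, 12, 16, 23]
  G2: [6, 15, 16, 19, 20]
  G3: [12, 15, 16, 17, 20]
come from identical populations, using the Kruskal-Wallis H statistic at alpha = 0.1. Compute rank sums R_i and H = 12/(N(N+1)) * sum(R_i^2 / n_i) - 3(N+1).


Step 1: Combine all N = 15 observations and assign midranks.
sorted (value, group, rank): (6,G2,1), (9,G1,2), (10,G1,3), (12,G1,4.5), (12,G3,4.5), (15,G2,6.5), (15,G3,6.5), (16,G1,9), (16,G2,9), (16,G3,9), (17,G3,11), (19,G2,12), (20,G2,13.5), (20,G3,13.5), (23,G1,15)
Step 2: Sum ranks within each group.
R_1 = 33.5 (n_1 = 5)
R_2 = 42 (n_2 = 5)
R_3 = 44.5 (n_3 = 5)
Step 3: H = 12/(N(N+1)) * sum(R_i^2/n_i) - 3(N+1)
     = 12/(15*16) * (33.5^2/5 + 42^2/5 + 44.5^2/5) - 3*16
     = 0.050000 * 973.3 - 48
     = 0.665000.
Step 4: Ties present; correction factor C = 1 - 42/(15^3 - 15) = 0.987500. Corrected H = 0.665000 / 0.987500 = 0.673418.
Step 5: Under H0, H ~ chi^2(2); p-value = 0.714117.
Step 6: alpha = 0.1. fail to reject H0.

H = 0.6734, df = 2, p = 0.714117, fail to reject H0.


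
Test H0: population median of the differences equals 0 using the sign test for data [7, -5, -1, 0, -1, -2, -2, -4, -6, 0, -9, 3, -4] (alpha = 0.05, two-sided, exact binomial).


Step 1: Discard zero differences. Original n = 13; n_eff = number of nonzero differences = 11.
Nonzero differences (with sign): +7, -5, -1, -1, -2, -2, -4, -6, -9, +3, -4
Step 2: Count signs: positive = 2, negative = 9.
Step 3: Under H0: P(positive) = 0.5, so the number of positives S ~ Bin(11, 0.5).
Step 4: Two-sided exact p-value = sum of Bin(11,0.5) probabilities at or below the observed probability = 0.065430.
Step 5: alpha = 0.05. fail to reject H0.

n_eff = 11, pos = 2, neg = 9, p = 0.065430, fail to reject H0.


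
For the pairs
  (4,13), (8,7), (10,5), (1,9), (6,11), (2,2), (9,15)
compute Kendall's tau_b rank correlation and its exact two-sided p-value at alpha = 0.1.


Step 1: Enumerate the 21 unordered pairs (i,j) with i<j and classify each by sign(x_j-x_i) * sign(y_j-y_i).
  (1,2):dx=+4,dy=-6->D; (1,3):dx=+6,dy=-8->D; (1,4):dx=-3,dy=-4->C; (1,5):dx=+2,dy=-2->D
  (1,6):dx=-2,dy=-11->C; (1,7):dx=+5,dy=+2->C; (2,3):dx=+2,dy=-2->D; (2,4):dx=-7,dy=+2->D
  (2,5):dx=-2,dy=+4->D; (2,6):dx=-6,dy=-5->C; (2,7):dx=+1,dy=+8->C; (3,4):dx=-9,dy=+4->D
  (3,5):dx=-4,dy=+6->D; (3,6):dx=-8,dy=-3->C; (3,7):dx=-1,dy=+10->D; (4,5):dx=+5,dy=+2->C
  (4,6):dx=+1,dy=-7->D; (4,7):dx=+8,dy=+6->C; (5,6):dx=-4,dy=-9->C; (5,7):dx=+3,dy=+4->C
  (6,7):dx=+7,dy=+13->C
Step 2: C = 11, D = 10, total pairs = 21.
Step 3: tau = (C - D)/(n(n-1)/2) = (11 - 10)/21 = 0.047619.
Step 4: Exact two-sided p-value (enumerate n! = 5040 permutations of y under H0): p = 1.000000.
Step 5: alpha = 0.1. fail to reject H0.

tau_b = 0.0476 (C=11, D=10), p = 1.000000, fail to reject H0.


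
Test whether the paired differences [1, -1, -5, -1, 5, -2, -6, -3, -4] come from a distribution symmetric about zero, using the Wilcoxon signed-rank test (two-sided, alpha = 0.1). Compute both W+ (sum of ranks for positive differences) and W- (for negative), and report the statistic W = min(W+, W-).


Step 1: Drop any zero differences (none here) and take |d_i|.
|d| = [1, 1, 5, 1, 5, 2, 6, 3, 4]
Step 2: Midrank |d_i| (ties get averaged ranks).
ranks: |1|->2, |1|->2, |5|->7.5, |1|->2, |5|->7.5, |2|->4, |6|->9, |3|->5, |4|->6
Step 3: Attach original signs; sum ranks with positive sign and with negative sign.
W+ = 2 + 7.5 = 9.5
W- = 2 + 7.5 + 2 + 4 + 9 + 5 + 6 = 35.5
(Check: W+ + W- = 45 should equal n(n+1)/2 = 45.)
Step 4: Test statistic W = min(W+, W-) = 9.5.
Step 5: Ties in |d|, so use the tie-corrected normal approximation.
        E[W] = n(n+1)/4 = 9*10/4 = 22.5.
        Tie groups: |d|=1 (t=3), |d|=5 (t=2); sum(t^3 - t) = 30.
        Var[W] = n(n+1)(2n+1)/24 - sum(t^3-t)/48 = 1710/24 - 30/48 = 70.625.
        z = (W - E[W]) / sqrt(Var[W]) = (9.5 - 22.5) / 8.4039 = -1.5469.
        Two-sided p = 2*Phi(z) = 0.121886.
Step 6: alpha = 0.1. fail to reject H0.

W+ = 9.5, W- = 35.5, W = min = 9.5, p = 0.121886, fail to reject H0.


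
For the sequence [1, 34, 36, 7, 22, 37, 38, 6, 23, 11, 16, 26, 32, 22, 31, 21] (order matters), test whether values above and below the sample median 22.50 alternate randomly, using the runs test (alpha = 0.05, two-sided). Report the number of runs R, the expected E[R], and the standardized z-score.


Step 1: Compute median = 22.50; label A = above, B = below.
Labels in order: BAABBAABABBAABAB  (n_A = 8, n_B = 8)
Step 2: Count runs R = 11.
Step 3: Under H0 (random ordering), E[R] = 2*n_A*n_B/(n_A+n_B) + 1 = 2*8*8/16 + 1 = 9.0000.
        Var[R] = 2*n_A*n_B*(2*n_A*n_B - n_A - n_B) / ((n_A+n_B)^2 * (n_A+n_B-1)) = 14336/3840 = 3.7333.
        SD[R] = 1.9322.
Step 4: Continuity-corrected z = (R - 0.5 - E[R]) / SD[R] = (11 - 0.5 - 9.0000) / 1.9322 = 0.7763.
Step 5: Two-sided p-value via normal approximation = 2*(1 - Phi(|z|)) = 0.437558.
Step 6: alpha = 0.05. fail to reject H0.

R = 11, z = 0.7763, p = 0.437558, fail to reject H0.


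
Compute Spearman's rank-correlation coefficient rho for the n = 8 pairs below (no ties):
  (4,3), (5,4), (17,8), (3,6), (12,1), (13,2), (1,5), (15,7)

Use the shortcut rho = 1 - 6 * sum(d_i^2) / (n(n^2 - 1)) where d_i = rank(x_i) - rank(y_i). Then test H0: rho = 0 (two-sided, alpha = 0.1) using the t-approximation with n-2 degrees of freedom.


Step 1: Rank x and y separately (midranks; no ties here).
rank(x): 4->3, 5->4, 17->8, 3->2, 12->5, 13->6, 1->1, 15->7
rank(y): 3->3, 4->4, 8->8, 6->6, 1->1, 2->2, 5->5, 7->7
Step 2: d_i = R_x(i) - R_y(i); compute d_i^2.
  (3-3)^2=0, (4-4)^2=0, (8-8)^2=0, (2-6)^2=16, (5-1)^2=16, (6-2)^2=16, (1-5)^2=16, (7-7)^2=0
sum(d^2) = 64.
Step 3: rho = 1 - 6*64 / (8*(8^2 - 1)) = 1 - 384/504 = 0.238095.
Step 4: Under H0, t = rho * sqrt((n-2)/(1-rho^2)) = 0.6005 ~ t(6).
Step 5: Two-sided p-value from the t-distribution with 6 df = 0.570156.
Step 6: alpha = 0.1. fail to reject H0.

rho = 0.2381, p = 0.570156, fail to reject H0 at alpha = 0.1.


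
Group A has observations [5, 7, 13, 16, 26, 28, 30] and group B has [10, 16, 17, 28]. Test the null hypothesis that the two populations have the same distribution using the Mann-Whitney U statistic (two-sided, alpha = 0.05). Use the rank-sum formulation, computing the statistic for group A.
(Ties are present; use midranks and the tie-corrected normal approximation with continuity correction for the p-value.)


Step 1: Combine and sort all 11 observations; assign midranks.
sorted (value, group): (5,X), (7,X), (10,Y), (13,X), (16,X), (16,Y), (17,Y), (26,X), (28,X), (28,Y), (30,X)
ranks: 5->1, 7->2, 10->3, 13->4, 16->5.5, 16->5.5, 17->7, 26->8, 28->9.5, 28->9.5, 30->11
Step 2: Rank sum for X: R1 = 1 + 2 + 4 + 5.5 + 8 + 9.5 + 11 = 41.
Step 3: U_X = R1 - n1(n1+1)/2 = 41 - 7*8/2 = 41 - 28 = 13.
       U_Y = n1*n2 - U_X = 28 - 13 = 15.
Step 4: Ties are present, so use the tie-corrected normal approximation (with continuity correction) for the p-value.
Step 5: p-value = 0.924376; compare to alpha = 0.05. fail to reject H0.

U_X = 13, p = 0.924376, fail to reject H0 at alpha = 0.05.


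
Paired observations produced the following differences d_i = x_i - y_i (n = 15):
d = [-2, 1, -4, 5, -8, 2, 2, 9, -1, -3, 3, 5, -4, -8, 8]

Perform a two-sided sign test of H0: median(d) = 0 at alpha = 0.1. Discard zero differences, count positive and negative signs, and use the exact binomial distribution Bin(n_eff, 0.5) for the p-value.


Step 1: Discard zero differences. Original n = 15; n_eff = number of nonzero differences = 15.
Nonzero differences (with sign): -2, +1, -4, +5, -8, +2, +2, +9, -1, -3, +3, +5, -4, -8, +8
Step 2: Count signs: positive = 8, negative = 7.
Step 3: Under H0: P(positive) = 0.5, so the number of positives S ~ Bin(15, 0.5).
Step 4: Two-sided exact p-value = sum of Bin(15,0.5) probabilities at or below the observed probability = 1.000000.
Step 5: alpha = 0.1. fail to reject H0.

n_eff = 15, pos = 8, neg = 7, p = 1.000000, fail to reject H0.


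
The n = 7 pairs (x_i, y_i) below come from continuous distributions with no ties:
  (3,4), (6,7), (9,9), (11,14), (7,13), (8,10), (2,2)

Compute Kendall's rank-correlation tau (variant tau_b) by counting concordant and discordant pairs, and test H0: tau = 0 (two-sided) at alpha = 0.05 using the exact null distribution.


Step 1: Enumerate the 21 unordered pairs (i,j) with i<j and classify each by sign(x_j-x_i) * sign(y_j-y_i).
  (1,2):dx=+3,dy=+3->C; (1,3):dx=+6,dy=+5->C; (1,4):dx=+8,dy=+10->C; (1,5):dx=+4,dy=+9->C
  (1,6):dx=+5,dy=+6->C; (1,7):dx=-1,dy=-2->C; (2,3):dx=+3,dy=+2->C; (2,4):dx=+5,dy=+7->C
  (2,5):dx=+1,dy=+6->C; (2,6):dx=+2,dy=+3->C; (2,7):dx=-4,dy=-5->C; (3,4):dx=+2,dy=+5->C
  (3,5):dx=-2,dy=+4->D; (3,6):dx=-1,dy=+1->D; (3,7):dx=-7,dy=-7->C; (4,5):dx=-4,dy=-1->C
  (4,6):dx=-3,dy=-4->C; (4,7):dx=-9,dy=-12->C; (5,6):dx=+1,dy=-3->D; (5,7):dx=-5,dy=-11->C
  (6,7):dx=-6,dy=-8->C
Step 2: C = 18, D = 3, total pairs = 21.
Step 3: tau = (C - D)/(n(n-1)/2) = (18 - 3)/21 = 0.714286.
Step 4: Exact two-sided p-value (enumerate n! = 5040 permutations of y under H0): p = 0.030159.
Step 5: alpha = 0.05. reject H0.

tau_b = 0.7143 (C=18, D=3), p = 0.030159, reject H0.


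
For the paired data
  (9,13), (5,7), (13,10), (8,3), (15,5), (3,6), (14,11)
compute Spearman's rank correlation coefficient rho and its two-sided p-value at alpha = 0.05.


Step 1: Rank x and y separately (midranks; no ties here).
rank(x): 9->4, 5->2, 13->5, 8->3, 15->7, 3->1, 14->6
rank(y): 13->7, 7->4, 10->5, 3->1, 5->2, 6->3, 11->6
Step 2: d_i = R_x(i) - R_y(i); compute d_i^2.
  (4-7)^2=9, (2-4)^2=4, (5-5)^2=0, (3-1)^2=4, (7-2)^2=25, (1-3)^2=4, (6-6)^2=0
sum(d^2) = 46.
Step 3: rho = 1 - 6*46 / (7*(7^2 - 1)) = 1 - 276/336 = 0.178571.
Step 4: Under H0, t = rho * sqrt((n-2)/(1-rho^2)) = 0.4058 ~ t(5).
Step 5: Two-sided p-value from the t-distribution with 5 df = 0.701658.
Step 6: alpha = 0.05. fail to reject H0.

rho = 0.1786, p = 0.701658, fail to reject H0 at alpha = 0.05.
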